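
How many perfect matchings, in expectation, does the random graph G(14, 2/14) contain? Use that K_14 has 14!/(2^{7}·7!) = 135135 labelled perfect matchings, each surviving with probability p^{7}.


K_14 has 14!/(2^{7}·7!) = 135135 labelled perfect matchings.
For each such perfect matching H, let X_H = 1 if all 7 edges of H are present in G. Then P[X_H = 1] = p^{7} = (1/7)^{7} = 1/823543.
By linearity: E[X] = Σ_H E[X_H] = 135135 · p^{7} = 135135 · 1/823543 = 19305/117649.
Numerically: E[X] ≈ 0.1641.

E[X] = 135135 · (1/7)^{7} = 19305/117649 ≈ 0.1641.


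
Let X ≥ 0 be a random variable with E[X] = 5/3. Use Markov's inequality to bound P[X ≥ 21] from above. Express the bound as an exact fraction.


μ = E[X] = 5/3, a = 21.
Markov: P[X ≥ 21] ≤ μ/a = (5/3)/21 = 5/63.
Numerically: ≈ 0.079365.
(Since a = 21 > μ = 1.666667, the bound 5/63 is < 1 and informative.)

P[X ≥ 21] ≤ 5/63 ≈ 0.079365.


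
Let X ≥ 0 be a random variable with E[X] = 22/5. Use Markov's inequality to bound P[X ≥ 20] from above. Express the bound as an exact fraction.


μ = E[X] = 22/5, a = 20.
Markov: P[X ≥ 20] ≤ μ/a = (22/5)/20 = 11/50.
Numerically: ≈ 0.220.
(Since a = 20 > μ = 4.400, the bound 11/50 is < 1 and informative.)

P[X ≥ 20] ≤ 11/50 ≈ 0.220.


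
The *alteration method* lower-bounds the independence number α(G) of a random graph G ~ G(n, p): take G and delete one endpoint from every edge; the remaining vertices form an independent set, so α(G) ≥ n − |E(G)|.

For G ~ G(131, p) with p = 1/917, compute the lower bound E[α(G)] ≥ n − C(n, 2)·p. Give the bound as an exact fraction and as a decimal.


E[|E(G)|] = C(131, 2)·p = 8515 · (1/917) = 65/7.
E[α(G)] ≥ n − E[|E(G)|] = 131 − 65/7 = 852/7.
Numerically: ≈ 121.71429.
(This is only a lower bound; the true E[α(G)] may be larger.)

E[α(G)] ≥ 852/7 ≈ 121.71429.


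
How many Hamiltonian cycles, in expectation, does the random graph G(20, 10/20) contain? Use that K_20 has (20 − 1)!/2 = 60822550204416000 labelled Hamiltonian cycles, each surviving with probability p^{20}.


K_20 has (20 − 1)!/2 = 60822550204416000 labelled Hamiltonian cycles.
For each such Hamiltonian cycle H, let X_H = 1 if all 20 edges of H are present in G. Then P[X_H = 1] = p^{20} = (1/2)^{20} = 1/1048576.
Summing the indicators: E[X] = Σ_H E[X_H] = 60822550204416000 · p^{20} = 60822550204416000 · 1/1048576 = 1856156927625/32.
Numerically: E[X] ≈ 5.8e+10.

E[X] = 60822550204416000 · (1/2)^{20} = 1856156927625/32 ≈ 5.8e+10.


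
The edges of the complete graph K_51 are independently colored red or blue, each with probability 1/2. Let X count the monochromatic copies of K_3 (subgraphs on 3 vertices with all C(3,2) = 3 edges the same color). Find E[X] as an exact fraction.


Let X = Σ_S X_S over the C(51, 3) = 20825 subsets S of size 3, where X_S = 1 if the K_3 on S is monochromatic.
For a fixed S, the K_3 on S has C(3, 2) = 3 edges. P[all 3 edges red] = (1/2)^3, and likewise for blue, so P[monochromatic] = 2·(1/2)^3 = 2^{1 − 3} = 1/4.
By linearity: E[X] = C(51, 3) · 2^{1 − 3} = 20825 · 1/4 = 20825/4.
Numerically: E[X] ≈ 5206.2500.

E[X] = C(51,3)·2^(1−C(3,2)) = 20825/4 ≈ 5206.2500.


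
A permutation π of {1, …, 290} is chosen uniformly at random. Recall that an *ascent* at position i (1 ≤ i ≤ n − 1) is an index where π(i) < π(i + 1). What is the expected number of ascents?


Write X = Σ X_I over i = 1, …, 289, with X_I the indicator of one ascent.
There are 289 indicators.
For each fixed i, the pair (π(i), π(i+1)) is a uniformly random ordered pair of distinct values from {1, …, 290}; by symmetry P[π(i) < π(i+1)] = 1/2.
By linearity: E[X] = 289 · (1/2) = (290 − 1) · (1/2) = 289/2 ≈ 144.500000.

E[X] = 289/2 = 144.500000.


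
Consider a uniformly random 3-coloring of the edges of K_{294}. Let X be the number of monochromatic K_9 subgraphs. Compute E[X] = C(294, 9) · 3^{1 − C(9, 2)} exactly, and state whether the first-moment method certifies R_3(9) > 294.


E[X] = C(294, 9) · 3^{1 − 36} = 39963546001186808 · 3^{−35} = 39963546001186808/50031545098999707.
As a reduced fraction: E[X] = 39963546001186808/50031545098999707 ≈ 0.799.
Is E[X] < 1? YES.
Since E[X] < 1, there exists a 3-coloring of K_{294} with no monochromatic K_9; hence R_3(9) > 294.

E[X] = 39963546001186808/50031545098999707 ≈ 0.799; E[X] < 1, so R_3(9) > 294.


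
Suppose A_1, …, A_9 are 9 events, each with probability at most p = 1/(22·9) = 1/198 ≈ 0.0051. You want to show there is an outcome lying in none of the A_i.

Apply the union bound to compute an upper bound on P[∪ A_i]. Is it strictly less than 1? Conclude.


Union bound: P[∪_{i=1}^{9} A_i] ≤ Σ_i P[A_i] ≤ 9·p = 9·(1/198) = 1/22.
Numerically: 1/22 ≈ 0.0455.
Is 1/22 < 1? YES.
Since P[∪ A_i] ≤ 1/22 < 1, the complement has P[∩ A_i^c] ≥ 1 − 1/22 = 21/22 > 0, so some outcome avoids every A_i.

9·p = 1/22 ≈ 0.0455; existence CERTIFIED by the union bound.


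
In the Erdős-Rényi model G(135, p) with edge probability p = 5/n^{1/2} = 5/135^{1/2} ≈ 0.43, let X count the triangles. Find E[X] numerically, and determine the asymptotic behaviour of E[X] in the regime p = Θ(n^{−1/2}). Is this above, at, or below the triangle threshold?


Number of potential triangles: C(135, 3) = 400995.
Each occurs with probability p³ ≈ (0.43)³ ≈ 7.96910e-02.
By linearity: E[X] = C(135, 3)·p³ ≈ 400995 · 7.96910e-02 ≈ 31955.699.
Since α = 1/2 < 1, p = c/n^{1/2} ≫ 1/n is above the triangle threshold p ~ 1/n. Asymptotically E[X] ~ (c³/6)·n^{3(1−α)} = (5³/6)·n^{1.5} → ∞; triangles are abundant w.h.p.

E[X] ≈ 31955.699; in regime p = Θ(1/n^{1/2}) E[X] diverges (above the triangle threshold p ~ 1/n).


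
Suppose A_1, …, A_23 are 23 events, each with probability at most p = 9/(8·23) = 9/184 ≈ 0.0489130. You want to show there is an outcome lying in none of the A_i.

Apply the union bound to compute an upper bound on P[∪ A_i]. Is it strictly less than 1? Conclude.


Union bound: P[∪_{i=1}^{23} A_i] ≤ Σ_i P[A_i] ≤ 23·p = 23·(9/184) = 9/8.
Numerically: 9/8 ≈ 1.1250000.
Is 9/8 < 1? NO.
Since the bound 9/8 is ≥ 1, the union bound is uninformative here; it does NOT by itself certify existence.

23·p = 9/8 ≈ 1.1250000; existence NOT certified by the union bound.


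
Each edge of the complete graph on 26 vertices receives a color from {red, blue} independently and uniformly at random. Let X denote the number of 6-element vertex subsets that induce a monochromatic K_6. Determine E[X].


Let X = Σ_S X_S over the C(26, 6) = 230230 subsets S of size 6, where X_S = 1 if the K_6 on S is monochromatic.
For a fixed S, the K_6 on S has C(6, 2) = 15 edges. P[all 15 edges red] = (1/2)^15, and likewise for blue, so P[monochromatic] = 2·(1/2)^15 = 2^{1 − 15} = 1/16384.
By linearity: E[X] = C(26, 6) · 2^{1 − 15} = 230230 · 1/16384 = 115115/8192.
Numerically: E[X] ≈ 14.05212.

E[X] = C(26,6)·2^(1−C(6,2)) = 115115/8192 ≈ 14.05212.


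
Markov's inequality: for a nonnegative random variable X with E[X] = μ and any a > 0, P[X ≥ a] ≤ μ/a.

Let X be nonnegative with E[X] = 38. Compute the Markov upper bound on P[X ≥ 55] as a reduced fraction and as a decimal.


μ = E[X] = 38, a = 55.
Markov: P[X ≥ 55] ≤ μ/a = (38)/55 = 38/55.
Numerically: ≈ 0.69091.
(Since a = 55 > μ = 38.00000, the bound 38/55 is < 1 and informative.)

P[X ≥ 55] ≤ 38/55 ≈ 0.69091.


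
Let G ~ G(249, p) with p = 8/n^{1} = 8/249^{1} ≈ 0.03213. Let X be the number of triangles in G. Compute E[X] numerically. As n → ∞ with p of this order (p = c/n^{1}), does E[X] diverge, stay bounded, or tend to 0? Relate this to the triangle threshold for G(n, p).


Number of potential triangles: C(249, 3) = 2542124.
Each occurs with probability p³ ≈ (0.03213)³ ≈ 3.316438e-05.
By linearity: E[X] = C(249, 3)·p³ ≈ 2542124 · 3.316438e-05 ≈ 84.3080.
Here α = 1, so p = 8/n is exactly at the triangle threshold p ~ 1/n. Asymptotically E[X] → c³/6 = 8³/6 = 256/3 ≈ 85.3333, a bounded constant. In this regime the triangle count is asymptotically Poisson(c³/6).

E[X] ≈ 84.3080; in regime p = Θ(1/n^{1}) E[X] stays bounded (at the triangle threshold p ~ 1/n).


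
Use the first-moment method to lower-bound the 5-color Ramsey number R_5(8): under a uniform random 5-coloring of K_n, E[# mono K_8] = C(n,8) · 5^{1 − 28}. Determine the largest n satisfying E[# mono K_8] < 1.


We need C(n, 8) · 5^{1 − 28} < 1, i.e. C(n, 8) < 5^{28 − 1} = 7450580596923828125.
Check values of n near the boundary:
  n = 857: C(857, 8) = 6983854138365964575; 6983854138365964575 < 7450580596923828125? YES
  n = 858: C(858, 8) = 7049584530256467771; 7049584530256467771 < 7450580596923828125? YES
  n = 859: C(859, 8) = 7115855595170747139; 7115855595170747139 < 7450580596923828125? YES
  n = 860: C(860, 8) = 7182671140665308145; 7182671140665308145 < 7450580596923828125? YES
  n = 861: C(861, 8) = 7250034996615275865; 7250034996615275865 < 7450580596923828125? YES
  n = 862: C(862, 8) = 7317951015318931845; 7317951015318931845 < 7450580596923828125? YES
  n = 863: C(863, 8) = 7386423071602617757; 7386423071602617757 < 7450580596923828125? YES
  n = 864: C(864, 8) = 7455455062926006708; 7455455062926006708 < 7450580596923828125? NO
  n = 865: C(865, 8) = 7525050909487743060; 7525050909487743060 < 7450580596923828125? NO
The largest n with C(n, 8) < 7450580596923828125 is n = 863 (where E[X] = 7386423071602617757/7450580596923828125 ≈ 0.9913889). Hence R_5(8) > 863, i.e. R_5(8) ≥ 864.

Largest n = 863; hence R_5(8) > 863.


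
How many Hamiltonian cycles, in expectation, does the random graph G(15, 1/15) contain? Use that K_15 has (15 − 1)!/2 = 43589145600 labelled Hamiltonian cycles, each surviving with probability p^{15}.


K_15 has (15 − 1)!/2 = 43589145600 labelled Hamiltonian cycles.
For each such Hamiltonian cycle H, let X_H = 1 if all 15 edges of H are present in G. Then P[X_H = 1] = p^{15} = (1/15)^{15} = 1/437893890380859375.
By linearity: E[X] = Σ_H E[X_H] = 43589145600 · p^{15} = 43589145600 · 1/437893890380859375 = 7175168/72081298828125.
Numerically: E[X] ≈ 9.954e-08.

E[X] = 43589145600 · (1/15)^{15} = 7175168/72081298828125 ≈ 9.954e-08.


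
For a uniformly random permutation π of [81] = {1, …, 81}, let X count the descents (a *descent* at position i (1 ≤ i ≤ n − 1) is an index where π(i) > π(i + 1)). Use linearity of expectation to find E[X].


Write X = Σ X_I over i = 1, …, 80, with X_I the indicator of one descent.
There are 80 indicators.
For each fixed i, the pair (π(i), π(i+1)) is a uniformly random ordered pair of distinct values from {1, …, 81}; by symmetry P[π(i) > π(i+1)] = 1/2.
By linearity: E[X] = 80 · (1/2) = (81 − 1) · (1/2) = 40 ≈ 40.000.

E[X] = 40 = 40.000.


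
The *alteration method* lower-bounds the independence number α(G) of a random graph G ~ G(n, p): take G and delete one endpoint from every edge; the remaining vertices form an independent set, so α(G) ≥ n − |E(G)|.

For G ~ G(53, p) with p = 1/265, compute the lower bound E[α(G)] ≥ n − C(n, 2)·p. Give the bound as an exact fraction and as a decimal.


E[|E(G)|] = C(53, 2)·p = 1378 · (1/265) = 26/5.
E[α(G)] ≥ n − E[|E(G)|] = 53 − 26/5 = 239/5.
Numerically: ≈ 47.800.
(This is only a lower bound; the true E[α(G)] may be larger.)

E[α(G)] ≥ 239/5 ≈ 47.800.


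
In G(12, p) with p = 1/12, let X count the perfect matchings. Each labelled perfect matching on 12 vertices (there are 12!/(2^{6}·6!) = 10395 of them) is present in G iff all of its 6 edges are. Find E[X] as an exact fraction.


K_12 has 12!/(2^{6}·6!) = 10395 labelled perfect matchings.
For each such perfect matching H, let X_H = 1 if all 6 edges of H are present in G. Then P[X_H = 1] = p^{6} = (1/12)^{6} = 1/2985984.
By linearity of expectation: E[X] = Σ_H E[X_H] = 10395 · p^{6} = 10395 · 1/2985984 = 385/110592.
Numerically: E[X] ≈ 0.003481.

E[X] = 10395 · (1/12)^{6} = 385/110592 ≈ 0.003481.


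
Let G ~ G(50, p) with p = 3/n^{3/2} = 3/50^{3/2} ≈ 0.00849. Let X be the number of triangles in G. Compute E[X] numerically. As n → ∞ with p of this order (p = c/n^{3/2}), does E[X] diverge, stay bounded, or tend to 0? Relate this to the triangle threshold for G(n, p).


Number of potential triangles: C(50, 3) = 19600.
Each occurs with probability p³ ≈ (0.00849)³ ≈ 6.10940e-07.
By linearity: E[X] = C(50, 3)·p³ ≈ 19600 · 6.10940e-07 ≈ 0.012.
Since α = 3/2 > 1, p = c/n^{3/2} = o(1/n) is below the triangle threshold p ~ 1/n. Asymptotically E[X] ~ (c³/6)·n^{3(1−α)} = (3³/6)·n^{-1.5} → 0, so by Markov's inequality G has no triangles w.h.p.

E[X] ≈ 0.012; in regime p = Θ(1/n^{3/2}) E[X] tends to 0 (below the triangle threshold p ~ 1/n).


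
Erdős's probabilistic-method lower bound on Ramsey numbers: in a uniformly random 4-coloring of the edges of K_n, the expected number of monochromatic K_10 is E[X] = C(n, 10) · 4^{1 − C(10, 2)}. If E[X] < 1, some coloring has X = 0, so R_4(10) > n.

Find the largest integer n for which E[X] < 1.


We need C(n, 10) · 4^{1 − 45} < 1, i.e. C(n, 10) < 4^{45 − 1} = 309485009821345068724781056.
Check values of n near the boundary:
  n = 2017: C(2017, 10) = 300324964434452596180990448; 300324964434452596180990448 < 309485009821345068724781056? YES
  n = 2018: C(2018, 10) = 301820606687612220663963508; 301820606687612220663963508 < 309485009821345068724781056? YES
  n = 2019: C(2019, 10) = 303322949179835278009229628; 303322949179835278009229628 < 309485009821345068724781056? YES
  n = 2020: C(2020, 10) = 304832018578739931133653656; 304832018578739931133653656 < 309485009821345068724781056? YES
  n = 2021: C(2021, 10) = 306347841644770462864800616; 306347841644770462864800616 < 309485009821345068724781056? YES
  n = 2022: C(2022, 10) = 307870445231474093395937796; 307870445231474093395937796 < 309485009821345068724781056? YES
  n = 2023: C(2023, 10) = 309399856285778485315440716; 309399856285778485315440716 < 309485009821345068724781056? YES
  n = 2024: C(2024, 10) = 310936101848269937576192656; 310936101848269937576192656 < 309485009821345068724781056? NO
  n = 2025: C(2025, 10) = 312479209053472269772600560; 312479209053472269772600560 < 309485009821345068724781056? NO
The largest n with C(n, 10) < 309485009821345068724781056 is n = 2023 (where E[X] = 77349964071444621328860179/77371252455336267181195264 ≈ 0.9997). Hence R_4(10) > 2023, i.e. R_4(10) ≥ 2024.

Largest n = 2023; hence R_4(10) > 2023.


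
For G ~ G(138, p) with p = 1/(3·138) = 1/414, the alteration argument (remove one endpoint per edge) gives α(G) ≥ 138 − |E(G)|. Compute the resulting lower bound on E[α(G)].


E[|E(G)|] = C(138, 2)·p = 9453 · (1/414) = 137/6.
E[α(G)] ≥ n − E[|E(G)|] = 138 − 137/6 = 691/6.
Numerically: ≈ 115.166667.
(This is only a lower bound; the true E[α(G)] may be larger.)

E[α(G)] ≥ 691/6 ≈ 115.166667.


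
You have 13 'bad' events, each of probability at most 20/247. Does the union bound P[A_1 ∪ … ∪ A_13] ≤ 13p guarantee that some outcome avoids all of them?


Union bound: P[∪_{i=1}^{13} A_i] ≤ Σ_i P[A_i] ≤ 13·p = 13·(20/247) = 20/19.
Numerically: 20/19 ≈ 1.05263.
Is 20/19 < 1? NO.
Since the bound 20/19 is ≥ 1, the union bound is uninformative here; it does NOT by itself certify existence.

13·p = 20/19 ≈ 1.05263; existence NOT certified by the union bound.


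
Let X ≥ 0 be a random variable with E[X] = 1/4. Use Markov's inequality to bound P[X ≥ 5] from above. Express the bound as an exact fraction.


μ = E[X] = 1/4, a = 5.
Markov: P[X ≥ 5] ≤ μ/a = (1/4)/5 = 1/20.
Numerically: ≈ 0.050.
(Since a = 5 > μ = 0.250, the bound 1/20 is < 1 and informative.)

P[X ≥ 5] ≤ 1/20 ≈ 0.050.


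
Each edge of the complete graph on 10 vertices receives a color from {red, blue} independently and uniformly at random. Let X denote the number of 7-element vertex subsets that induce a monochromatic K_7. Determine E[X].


Let X = Σ_S X_S over the C(10, 7) = 120 subsets S of size 7, where X_S = 1 if the K_7 on S is monochromatic.
For a fixed S, the K_7 on S has C(7, 2) = 21 edges. P[all 21 edges red] = (1/2)^21, and likewise for blue, so P[monochromatic] = 2·(1/2)^21 = 2^{1 − 21} = 1/1048576.
By linearity of expectation: E[X] = C(10, 7) · 2^{1 − 21} = 120 · 1/1048576 = 15/131072.
Numerically: E[X] ≈ 0.00011.

E[X] = C(10,7)·2^(1−C(7,2)) = 15/131072 ≈ 0.00011.


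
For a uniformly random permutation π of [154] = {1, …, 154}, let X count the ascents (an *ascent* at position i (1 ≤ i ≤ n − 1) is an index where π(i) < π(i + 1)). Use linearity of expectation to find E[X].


Write X = Σ X_I over i = 1, …, 153, with X_I the indicator of one ascent.
There are 153 indicators.
For each fixed i, the pair (π(i), π(i+1)) is a uniformly random ordered pair of distinct values from {1, …, 154}; by symmetry P[π(i) < π(i+1)] = 1/2.
By linearity: E[X] = 153 · (1/2) = (154 − 1) · (1/2) = 153/2 ≈ 76.5000.

E[X] = 153/2 = 76.5000.


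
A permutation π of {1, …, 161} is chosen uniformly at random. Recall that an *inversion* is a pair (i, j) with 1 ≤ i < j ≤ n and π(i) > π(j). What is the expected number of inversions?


Write X = Σ X_I over the C(161, 2) = 12880 pairs i < j, with X_I the indicator of one inversion.
There are 12880 indicators.
For each fixed pair i < j, the values π(i) and π(j) are two distinct elements of {1, …, 161} in uniformly random order; by symmetry P[π(i) > π(j)] = 1/2.
By linearity: E[X] = 12880 · (1/2) = C(161, 2) · (1/2) = 12880/2 = 6440 ≈ 6440.000.

E[X] = 6440 = 6440.000.


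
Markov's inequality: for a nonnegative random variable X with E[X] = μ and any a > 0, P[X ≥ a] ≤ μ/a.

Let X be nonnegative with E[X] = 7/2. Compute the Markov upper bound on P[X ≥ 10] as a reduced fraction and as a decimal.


μ = E[X] = 7/2, a = 10.
Markov: P[X ≥ 10] ≤ μ/a = (7/2)/10 = 7/20.
Numerically: ≈ 0.3500.
(Since a = 10 > μ = 3.5000, the bound 7/20 is < 1 and informative.)

P[X ≥ 10] ≤ 7/20 ≈ 0.3500.


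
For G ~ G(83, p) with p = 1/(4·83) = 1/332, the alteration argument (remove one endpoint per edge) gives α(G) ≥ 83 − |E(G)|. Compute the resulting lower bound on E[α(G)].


E[|E(G)|] = C(83, 2)·p = 3403 · (1/332) = 41/4.
E[α(G)] ≥ n − E[|E(G)|] = 83 − 41/4 = 291/4.
Numerically: ≈ 72.7500.
(This is only a lower bound; the true E[α(G)] may be larger.)

E[α(G)] ≥ 291/4 ≈ 72.7500.


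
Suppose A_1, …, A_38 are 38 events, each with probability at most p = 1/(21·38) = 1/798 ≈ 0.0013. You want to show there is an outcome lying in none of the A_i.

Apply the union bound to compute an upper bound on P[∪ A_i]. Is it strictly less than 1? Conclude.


Union bound: P[∪_{i=1}^{38} A_i] ≤ Σ_i P[A_i] ≤ 38·p = 38·(1/798) = 1/21.
Numerically: 1/21 ≈ 0.0476.
Is 1/21 < 1? YES.
Since P[∪ A_i] ≤ 1/21 < 1, the complement has P[∩ A_i^c] ≥ 1 − 1/21 = 20/21 > 0, so some outcome avoids every A_i.

38·p = 1/21 ≈ 0.0476; existence CERTIFIED by the union bound.


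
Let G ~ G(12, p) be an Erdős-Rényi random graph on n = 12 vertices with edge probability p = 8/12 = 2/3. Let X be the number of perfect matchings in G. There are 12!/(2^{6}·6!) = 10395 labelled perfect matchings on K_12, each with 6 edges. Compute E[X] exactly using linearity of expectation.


K_12 has 12!/(2^{6}·6!) = 10395 labelled perfect matchings.
For each such perfect matching H, let X_H = 1 if all 6 edges of H are present in G. Then P[X_H = 1] = p^{6} = (2/3)^{6} = 64/729.
Summing the indicators: E[X] = Σ_H E[X_H] = 10395 · p^{6} = 10395 · 64/729 = 24640/27.
Numerically: E[X] ≈ 912.6.

E[X] = 10395 · (2/3)^{6} = 24640/27 ≈ 912.6.


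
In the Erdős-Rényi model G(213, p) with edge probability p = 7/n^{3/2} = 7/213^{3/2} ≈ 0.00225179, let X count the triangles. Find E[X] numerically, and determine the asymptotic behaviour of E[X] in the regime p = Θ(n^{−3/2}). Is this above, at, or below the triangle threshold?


Number of potential triangles: C(213, 3) = 1587986.
Each occurs with probability p³ ≈ (0.00225179)³ ≈ 1.14178913e-08.
By linearity: E[X] = C(213, 3)·p³ ≈ 1587986 · 1.14178913e-08 ≈ 0.018131.
Since α = 3/2 > 1, p = c/n^{3/2} = o(1/n) is below the triangle threshold p ~ 1/n. Asymptotically E[X] ~ (c³/6)·n^{3(1−α)} = (7³/6)·n^{-1.5} → 0, so by Markov's inequality G has no triangles w.h.p.

E[X] ≈ 0.018131; in regime p = Θ(1/n^{3/2}) E[X] tends to 0 (below the triangle threshold p ~ 1/n).


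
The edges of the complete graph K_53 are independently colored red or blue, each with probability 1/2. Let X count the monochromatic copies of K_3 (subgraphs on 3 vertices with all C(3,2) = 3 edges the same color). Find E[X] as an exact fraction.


Let X = Σ_S X_S over the C(53, 3) = 23426 subsets S of size 3, where X_S = 1 if the K_3 on S is monochromatic.
For a fixed S, the K_3 on S has C(3, 2) = 3 edges. P[all 3 edges red] = (1/2)^3, and likewise for blue, so P[monochromatic] = 2·(1/2)^3 = 2^{1 − 3} = 1/4.
By linearity: E[X] = C(53, 3) · 2^{1 − 3} = 23426 · 1/4 = 11713/2.
Numerically: E[X] ≈ 5856.50000.

E[X] = C(53,3)·2^(1−C(3,2)) = 11713/2 ≈ 5856.50000.


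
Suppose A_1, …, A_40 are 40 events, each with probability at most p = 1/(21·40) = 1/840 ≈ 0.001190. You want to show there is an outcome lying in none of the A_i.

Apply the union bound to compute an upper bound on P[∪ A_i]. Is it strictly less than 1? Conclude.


Union bound: P[∪_{i=1}^{40} A_i] ≤ Σ_i P[A_i] ≤ 40·p = 40·(1/840) = 1/21.
Numerically: 1/21 ≈ 0.047619.
Is 1/21 < 1? YES.
Since P[∪ A_i] ≤ 1/21 < 1, the complement has P[∩ A_i^c] ≥ 1 − 1/21 = 20/21 > 0, so some outcome avoids every A_i.

40·p = 1/21 ≈ 0.047619; existence CERTIFIED by the union bound.


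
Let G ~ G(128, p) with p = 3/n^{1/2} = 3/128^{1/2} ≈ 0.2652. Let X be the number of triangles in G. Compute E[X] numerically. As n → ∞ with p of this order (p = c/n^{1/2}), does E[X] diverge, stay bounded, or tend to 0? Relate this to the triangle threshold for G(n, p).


Number of potential triangles: C(128, 3) = 341376.
Each occurs with probability p³ ≈ (0.2652)³ ≈ 1.864442e-02.
By linearity: E[X] = C(128, 3)·p³ ≈ 341376 · 1.864442e-02 ≈ 6364.7565.
Since α = 1/2 < 1, p = c/n^{1/2} ≫ 1/n is above the triangle threshold p ~ 1/n. Asymptotically E[X] ~ (c³/6)·n^{3(1−α)} = (3³/6)·n^{1.5} → ∞; triangles are abundant w.h.p.

E[X] ≈ 6364.7565; in regime p = Θ(1/n^{1/2}) E[X] diverges (above the triangle threshold p ~ 1/n).


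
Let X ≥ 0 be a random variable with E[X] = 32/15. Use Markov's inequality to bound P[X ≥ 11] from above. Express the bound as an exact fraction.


μ = E[X] = 32/15, a = 11.
Markov: P[X ≥ 11] ≤ μ/a = (32/15)/11 = 32/165.
Numerically: ≈ 0.194.
(Since a = 11 > μ = 2.133, the bound 32/165 is < 1 and informative.)

P[X ≥ 11] ≤ 32/165 ≈ 0.194.


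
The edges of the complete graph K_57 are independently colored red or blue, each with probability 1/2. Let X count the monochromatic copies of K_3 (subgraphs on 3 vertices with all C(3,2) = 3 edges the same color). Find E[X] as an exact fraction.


Let X = Σ_S X_S over the C(57, 3) = 29260 subsets S of size 3, where X_S = 1 if the K_3 on S is monochromatic.
For a fixed S, the K_3 on S has C(3, 2) = 3 edges. P[all 3 edges red] = (1/2)^3, and likewise for blue, so P[monochromatic] = 2·(1/2)^3 = 2^{1 − 3} = 1/4.
Summing: E[X] = C(57, 3) · 2^{1 − 3} = 29260 · 1/4 = 7315.
Numerically: E[X] ≈ 7315.0000.

E[X] = C(57,3)·2^(1−C(3,2)) = 7315 ≈ 7315.0000.


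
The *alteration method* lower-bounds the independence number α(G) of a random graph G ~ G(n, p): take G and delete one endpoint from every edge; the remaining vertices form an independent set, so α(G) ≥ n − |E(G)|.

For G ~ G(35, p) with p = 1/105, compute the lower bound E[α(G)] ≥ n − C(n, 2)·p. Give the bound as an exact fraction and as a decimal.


E[|E(G)|] = C(35, 2)·p = 595 · (1/105) = 17/3.
E[α(G)] ≥ n − E[|E(G)|] = 35 − 17/3 = 88/3.
Numerically: ≈ 29.33333.
(This is only a lower bound; the true E[α(G)] may be larger.)

E[α(G)] ≥ 88/3 ≈ 29.33333.


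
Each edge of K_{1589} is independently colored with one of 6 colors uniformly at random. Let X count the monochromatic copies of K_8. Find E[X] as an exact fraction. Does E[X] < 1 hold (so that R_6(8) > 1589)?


E[X] = C(1589, 8) · 6^{1 − 28} = 990389025825605844438 · 6^{−27} = 990389025825605844438/1023490369077469249536.
As a reduced fraction: E[X] = 165064837637600974073/170581728179578208256 ≈ 0.968.
Is E[X] < 1? YES.
Since E[X] < 1, there exists a 6-coloring of K_{1589} with no monochromatic K_8; hence R_6(8) > 1589.

E[X] = 165064837637600974073/170581728179578208256 ≈ 0.968; E[X] < 1, so R_6(8) > 1589.


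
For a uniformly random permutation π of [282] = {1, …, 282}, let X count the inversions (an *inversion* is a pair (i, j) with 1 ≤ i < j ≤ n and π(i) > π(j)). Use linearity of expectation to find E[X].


Write X = Σ X_I over the C(282, 2) = 39621 pairs i < j, with X_I the indicator of one inversion.
There are 39621 indicators.
For each fixed pair i < j, the values π(i) and π(j) are two distinct elements of {1, …, 282} in uniformly random order; by symmetry P[π(i) > π(j)] = 1/2.
By linearity: E[X] = 39621 · (1/2) = C(282, 2) · (1/2) = 39621/2 = 39621/2 ≈ 19810.500000.

E[X] = 39621/2 = 19810.500000.


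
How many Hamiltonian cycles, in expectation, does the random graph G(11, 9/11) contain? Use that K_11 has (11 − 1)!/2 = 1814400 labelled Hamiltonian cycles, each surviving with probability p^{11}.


K_11 has (11 − 1)!/2 = 1814400 labelled Hamiltonian cycles.
For each such Hamiltonian cycle H, let X_H = 1 if all 11 edges of H are present in G. Then P[X_H = 1] = p^{11} = (9/11)^{11} = 31381059609/285311670611.
By linearity: E[X] = Σ_H E[X_H] = 1814400 · p^{11} = 1814400 · 31381059609/285311670611 = 56937794554569600/285311670611.
Numerically: E[X] ≈ 1.9956e+05.

E[X] = 1814400 · (9/11)^{11} = 56937794554569600/285311670611 ≈ 1.9956e+05.


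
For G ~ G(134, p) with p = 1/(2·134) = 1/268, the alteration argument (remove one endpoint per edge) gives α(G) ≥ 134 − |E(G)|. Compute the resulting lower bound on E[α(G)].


E[|E(G)|] = C(134, 2)·p = 8911 · (1/268) = 133/4.
E[α(G)] ≥ n − E[|E(G)|] = 134 − 133/4 = 403/4.
Numerically: ≈ 100.7500.
(This is only a lower bound; the true E[α(G)] may be larger.)

E[α(G)] ≥ 403/4 ≈ 100.7500.


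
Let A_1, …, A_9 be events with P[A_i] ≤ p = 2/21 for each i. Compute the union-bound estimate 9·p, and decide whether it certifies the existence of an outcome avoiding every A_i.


Union bound: P[∪_{i=1}^{9} A_i] ≤ Σ_i P[A_i] ≤ 9·p = 9·(2/21) = 6/7.
Numerically: 6/7 ≈ 0.857143.
Is 6/7 < 1? YES.
Since P[∪ A_i] ≤ 6/7 < 1, the complement has P[∩ A_i^c] ≥ 1 − 6/7 = 1/7 > 0, so some outcome avoids every A_i.

9·p = 6/7 ≈ 0.857143; existence CERTIFIED by the union bound.


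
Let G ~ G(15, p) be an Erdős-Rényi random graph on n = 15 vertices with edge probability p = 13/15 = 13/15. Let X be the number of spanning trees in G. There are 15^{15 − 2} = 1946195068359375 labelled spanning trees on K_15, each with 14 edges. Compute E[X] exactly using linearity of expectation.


K_15 has 15^{15 − 2} = 1946195068359375 labelled spanning trees.
For each such spanning tree H, let X_H = 1 if all 14 edges of H are present in G. Then P[X_H = 1] = p^{14} = (13/15)^{14} = 3937376385699289/29192926025390625.
Summing the indicators: E[X] = Σ_H E[X_H] = 1946195068359375 · p^{14} = 1946195068359375 · 3937376385699289/29192926025390625 = 3937376385699289/15.
Numerically: E[X] ≈ 2.625e+14.

E[X] = 1946195068359375 · (13/15)^{14} = 3937376385699289/15 ≈ 2.625e+14.


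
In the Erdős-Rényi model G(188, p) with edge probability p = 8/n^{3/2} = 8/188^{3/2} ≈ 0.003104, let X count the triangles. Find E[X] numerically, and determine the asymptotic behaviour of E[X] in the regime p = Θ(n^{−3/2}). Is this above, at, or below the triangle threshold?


Number of potential triangles: C(188, 3) = 1089836.
Each occurs with probability p³ ≈ (0.003104)³ ≈ 2.989232e-08.
By linearity: E[X] = C(188, 3)·p³ ≈ 1089836 · 2.989232e-08 ≈ 0.0326.
Since α = 3/2 > 1, p = c/n^{3/2} = o(1/n) is below the triangle threshold p ~ 1/n. Asymptotically E[X] ~ (c³/6)·n^{3(1−α)} = (8³/6)·n^{-1.5} → 0, so by Markov's inequality G has no triangles w.h.p.

E[X] ≈ 0.0326; in regime p = Θ(1/n^{3/2}) E[X] tends to 0 (below the triangle threshold p ~ 1/n).


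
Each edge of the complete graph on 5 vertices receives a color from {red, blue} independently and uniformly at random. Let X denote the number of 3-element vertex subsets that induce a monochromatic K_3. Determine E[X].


Let X = Σ_S X_S over the C(5, 3) = 10 subsets S of size 3, where X_S = 1 if the K_3 on S is monochromatic.
For a fixed S, the K_3 on S has C(3, 2) = 3 edges. P[all 3 edges red] = (1/2)^3, and likewise for blue, so P[monochromatic] = 2·(1/2)^3 = 2^{1 − 3} = 1/4.
By linearity: E[X] = C(5, 3) · 2^{1 − 3} = 10 · 1/4 = 5/2.
Numerically: E[X] ≈ 2.500000.

E[X] = C(5,3)·2^(1−C(3,2)) = 5/2 ≈ 2.500000.


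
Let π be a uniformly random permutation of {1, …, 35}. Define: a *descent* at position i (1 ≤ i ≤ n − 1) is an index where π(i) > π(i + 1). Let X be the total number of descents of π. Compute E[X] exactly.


Write X = Σ X_I over i = 1, …, 34, with X_I the indicator of one descent.
There are 34 indicators.
For each fixed i, the pair (π(i), π(i+1)) is a uniformly random ordered pair of distinct values from {1, …, 35}; by symmetry P[π(i) > π(i+1)] = 1/2.
By linearity: E[X] = 34 · (1/2) = (35 − 1) · (1/2) = 17 ≈ 17.00000.

E[X] = 17 = 17.00000.


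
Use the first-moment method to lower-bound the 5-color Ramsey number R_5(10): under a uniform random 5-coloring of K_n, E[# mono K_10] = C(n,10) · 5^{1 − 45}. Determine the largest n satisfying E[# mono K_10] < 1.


We need C(n, 10) · 5^{1 − 45} < 1, i.e. C(n, 10) < 5^{45 − 1} = 5684341886080801486968994140625.
Check values of n near the boundary:
  n = 5391: C(5391, 10) = 5666344714787188828795213697883; 5666344714787188828795213697883 < 5684341886080801486968994140625? YES
  n = 5392: C(5392, 10) = 5676873040158402483252283957448; 5676873040158402483252283957448 < 5684341886080801486968994140625? YES
  n = 5393: C(5393, 10) = 5687418968154238267170642278008; 5687418968154238267170642278008 < 5684341886080801486968994140625? NO
  n = 5394: C(5394, 10) = 5697982524930156243149785372878; 5697982524930156243149785372878 < 5684341886080801486968994140625? NO
  n = 5395: C(5395, 10) = 5708563736675616143322765475706; 5708563736675616143322765475706 < 5684341886080801486968994140625? NO
The largest n with C(n, 10) < 5684341886080801486968994140625 is n = 5392 (where E[X] = 5676873040158402483252283957448/5684341886080801486968994140625 ≈ 0.999). Hence R_5(10) > 5392, i.e. R_5(10) ≥ 5393.

Largest n = 5392; hence R_5(10) > 5392.


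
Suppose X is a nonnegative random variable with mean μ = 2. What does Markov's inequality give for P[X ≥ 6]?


μ = E[X] = 2, a = 6.
Markov: P[X ≥ 6] ≤ μ/a = (2)/6 = 1/3.
Numerically: ≈ 0.333333.
(Since a = 6 > μ = 2.000000, the bound 1/3 is < 1 and informative.)

P[X ≥ 6] ≤ 1/3 ≈ 0.333333.


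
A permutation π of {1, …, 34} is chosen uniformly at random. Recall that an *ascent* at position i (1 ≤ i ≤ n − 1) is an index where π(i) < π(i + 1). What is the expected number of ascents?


Write X = Σ X_I over i = 1, …, 33, with X_I the indicator of one ascent.
There are 33 indicators.
For each fixed i, the pair (π(i), π(i+1)) is a uniformly random ordered pair of distinct values from {1, …, 34}; by symmetry P[π(i) < π(i+1)] = 1/2.
By linearity: E[X] = 33 · (1/2) = (34 − 1) · (1/2) = 33/2 ≈ 16.500000.

E[X] = 33/2 = 16.500000.


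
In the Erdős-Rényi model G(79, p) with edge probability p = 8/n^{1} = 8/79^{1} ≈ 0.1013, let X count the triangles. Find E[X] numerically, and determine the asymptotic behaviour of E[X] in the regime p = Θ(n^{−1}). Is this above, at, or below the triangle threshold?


Number of potential triangles: C(79, 3) = 79079.
Each occurs with probability p³ ≈ (0.1013)³ ≈ 1.038457e-03.
By linearity: E[X] = C(79, 3)·p³ ≈ 79079 · 1.038457e-03 ≈ 82.1202.
Here α = 1, so p = 8/n is exactly at the triangle threshold p ~ 1/n. Asymptotically E[X] → c³/6 = 8³/6 = 256/3 ≈ 85.3333, a bounded constant. In this regime the triangle count is asymptotically Poisson(c³/6).

E[X] ≈ 82.1202; in regime p = Θ(1/n^{1}) E[X] stays bounded (at the triangle threshold p ~ 1/n).


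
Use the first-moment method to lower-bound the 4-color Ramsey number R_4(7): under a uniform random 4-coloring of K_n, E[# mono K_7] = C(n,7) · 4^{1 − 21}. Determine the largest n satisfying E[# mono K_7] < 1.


We need C(n, 7) · 4^{1 − 21} < 1, i.e. C(n, 7) < 4^{21 − 1} = 1099511627776.
Check values of n near the boundary:
  n = 176: C(176, 7) = 919790691600; 919790691600 < 1099511627776? YES
  n = 177: C(177, 7) = 957664425960; 957664425960 < 1099511627776? YES
  n = 178: C(178, 7) = 996867063280; 996867063280 < 1099511627776? YES
  n = 179: C(179, 7) = 1037437234460; 1037437234460 < 1099511627776? YES
  n = 180: C(180, 7) = 1079414463600; 1079414463600 < 1099511627776? YES
  n = 181: C(181, 7) = 1122839183400; 1122839183400 < 1099511627776? NO
  n = 182: C(182, 7) = 1167752750736; 1167752750736 < 1099511627776? NO
The largest n with C(n, 7) < 1099511627776 is n = 180 (where E[X] = 67463403975/68719476736 ≈ 0.981722). Hence R_4(7) > 180, i.e. R_4(7) ≥ 181.

Largest n = 180; hence R_4(7) > 180.


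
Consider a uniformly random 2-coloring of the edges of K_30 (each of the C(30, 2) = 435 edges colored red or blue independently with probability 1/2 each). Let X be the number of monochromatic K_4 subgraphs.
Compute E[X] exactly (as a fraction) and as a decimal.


Let X = Σ_S X_S over the C(30, 4) = 27405 subsets S of size 4, where X_S = 1 if the K_4 on S is monochromatic.
For a fixed S, the K_4 on S has C(4, 2) = 6 edges. P[all 6 edges red] = (1/2)^6, and likewise for blue, so P[monochromatic] = 2·(1/2)^6 = 2^{1 − 6} = 1/32.
By linearity: E[X] = C(30, 4) · 2^{1 − 6} = 27405 · 1/32 = 27405/32.
Numerically: E[X] ≈ 856.406.

E[X] = C(30,4)·2^(1−C(4,2)) = 27405/32 ≈ 856.406.


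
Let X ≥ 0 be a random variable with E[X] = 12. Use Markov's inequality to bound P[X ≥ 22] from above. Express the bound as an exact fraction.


μ = E[X] = 12, a = 22.
Markov: P[X ≥ 22] ≤ μ/a = (12)/22 = 6/11.
Numerically: ≈ 0.5455.
(Since a = 22 > μ = 12.0000, the bound 6/11 is < 1 and informative.)

P[X ≥ 22] ≤ 6/11 ≈ 0.5455.


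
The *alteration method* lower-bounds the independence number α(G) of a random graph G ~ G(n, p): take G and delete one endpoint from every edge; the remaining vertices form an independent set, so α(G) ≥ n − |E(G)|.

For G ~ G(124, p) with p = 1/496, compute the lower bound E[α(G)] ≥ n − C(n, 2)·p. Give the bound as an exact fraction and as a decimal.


E[|E(G)|] = C(124, 2)·p = 7626 · (1/496) = 123/8.
E[α(G)] ≥ n − E[|E(G)|] = 124 − 123/8 = 869/8.
Numerically: ≈ 108.62500.
(This is only a lower bound; the true E[α(G)] may be larger.)

E[α(G)] ≥ 869/8 ≈ 108.62500.


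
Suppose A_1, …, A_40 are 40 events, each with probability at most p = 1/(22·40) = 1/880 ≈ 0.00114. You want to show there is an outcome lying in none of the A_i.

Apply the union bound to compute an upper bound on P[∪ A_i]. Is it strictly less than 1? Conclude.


Union bound: P[∪_{i=1}^{40} A_i] ≤ Σ_i P[A_i] ≤ 40·p = 40·(1/880) = 1/22.
Numerically: 1/22 ≈ 0.04545.
Is 1/22 < 1? YES.
Since P[∪ A_i] ≤ 1/22 < 1, the complement has P[∩ A_i^c] ≥ 1 − 1/22 = 21/22 > 0, so some outcome avoids every A_i.

40·p = 1/22 ≈ 0.04545; existence CERTIFIED by the union bound.


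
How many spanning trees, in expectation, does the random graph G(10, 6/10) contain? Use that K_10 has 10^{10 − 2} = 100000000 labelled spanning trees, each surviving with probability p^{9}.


K_10 has 10^{10 − 2} = 100000000 labelled spanning trees.
For each such spanning tree H, let X_H = 1 if all 9 edges of H are present in G. Then P[X_H = 1] = p^{9} = (3/5)^{9} = 19683/1953125.
Summing the indicators: E[X] = Σ_H E[X_H] = 100000000 · p^{9} = 100000000 · 19683/1953125 = 5038848/5.
Numerically: E[X] ≈ 1.01e+06.

E[X] = 100000000 · (3/5)^{9} = 5038848/5 ≈ 1.01e+06.


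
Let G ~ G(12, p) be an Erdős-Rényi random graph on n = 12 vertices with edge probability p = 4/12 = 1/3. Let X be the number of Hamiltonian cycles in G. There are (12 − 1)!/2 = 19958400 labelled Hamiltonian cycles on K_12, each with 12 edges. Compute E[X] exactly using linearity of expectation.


K_12 has (12 − 1)!/2 = 19958400 labelled Hamiltonian cycles.
For each such Hamiltonian cycle H, let X_H = 1 if all 12 edges of H are present in G. Then P[X_H = 1] = p^{12} = (1/3)^{12} = 1/531441.
Summing the indicators: E[X] = Σ_H E[X_H] = 19958400 · p^{12} = 19958400 · 1/531441 = 246400/6561.
Numerically: E[X] ≈ 37.6.

E[X] = 19958400 · (1/3)^{12} = 246400/6561 ≈ 37.6.


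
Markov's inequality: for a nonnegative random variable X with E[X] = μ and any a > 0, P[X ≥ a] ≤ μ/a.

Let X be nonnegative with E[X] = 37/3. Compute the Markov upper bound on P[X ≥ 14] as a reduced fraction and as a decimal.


μ = E[X] = 37/3, a = 14.
Markov: P[X ≥ 14] ≤ μ/a = (37/3)/14 = 37/42.
Numerically: ≈ 0.880952.
(Since a = 14 > μ = 12.333333, the bound 37/42 is < 1 and informative.)

P[X ≥ 14] ≤ 37/42 ≈ 0.880952.


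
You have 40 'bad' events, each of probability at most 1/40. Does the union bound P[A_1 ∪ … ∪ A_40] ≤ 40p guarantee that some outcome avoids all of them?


Union bound: P[∪_{i=1}^{40} A_i] ≤ Σ_i P[A_i] ≤ 40·p = 40·(1/40) = 1.
Numerically: 1 ≈ 1.000000.
Is 1 < 1? NO.
Since the bound 1 is ≥ 1, the union bound is uninformative here; it does NOT by itself certify existence.

40·p = 1 ≈ 1.000000; existence NOT certified by the union bound.


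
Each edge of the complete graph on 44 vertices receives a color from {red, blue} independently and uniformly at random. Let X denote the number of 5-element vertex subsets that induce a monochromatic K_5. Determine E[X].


Let X = Σ_S X_S over the C(44, 5) = 1086008 subsets S of size 5, where X_S = 1 if the K_5 on S is monochromatic.
For a fixed S, the K_5 on S has C(5, 2) = 10 edges. P[all 10 edges red] = (1/2)^10, and likewise for blue, so P[monochromatic] = 2·(1/2)^10 = 2^{1 − 10} = 1/512.
By linearity: E[X] = C(44, 5) · 2^{1 − 10} = 1086008 · 1/512 = 135751/64.
Numerically: E[X] ≈ 2121.1094.

E[X] = C(44,5)·2^(1−C(5,2)) = 135751/64 ≈ 2121.1094.


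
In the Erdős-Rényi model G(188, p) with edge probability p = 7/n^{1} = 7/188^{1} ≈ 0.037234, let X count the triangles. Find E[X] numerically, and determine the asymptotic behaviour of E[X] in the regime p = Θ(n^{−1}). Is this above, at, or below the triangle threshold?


Number of potential triangles: C(188, 3) = 1089836.
Each occurs with probability p³ ≈ (0.037234)³ ≈ 5.1620306e-05.
By linearity: E[X] = C(188, 3)·p³ ≈ 1089836 · 5.1620306e-05 ≈ 56.25767.
Here α = 1, so p = 7/n is exactly at the triangle threshold p ~ 1/n. Asymptotically E[X] → c³/6 = 7³/6 = 343/6 ≈ 57.16667, a bounded constant. In this regime the triangle count is asymptotically Poisson(c³/6).

E[X] ≈ 56.25767; in regime p = Θ(1/n^{1}) E[X] stays bounded (at the triangle threshold p ~ 1/n).


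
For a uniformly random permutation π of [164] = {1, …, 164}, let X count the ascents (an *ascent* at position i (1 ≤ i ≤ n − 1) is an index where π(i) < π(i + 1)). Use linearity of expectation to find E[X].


Write X = Σ X_I over i = 1, …, 163, with X_I the indicator of one ascent.
There are 163 indicators.
For each fixed i, the pair (π(i), π(i+1)) is a uniformly random ordered pair of distinct values from {1, …, 164}; by symmetry P[π(i) < π(i+1)] = 1/2.
By linearity: E[X] = 163 · (1/2) = (164 − 1) · (1/2) = 163/2 ≈ 81.50000.

E[X] = 163/2 = 81.50000.
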